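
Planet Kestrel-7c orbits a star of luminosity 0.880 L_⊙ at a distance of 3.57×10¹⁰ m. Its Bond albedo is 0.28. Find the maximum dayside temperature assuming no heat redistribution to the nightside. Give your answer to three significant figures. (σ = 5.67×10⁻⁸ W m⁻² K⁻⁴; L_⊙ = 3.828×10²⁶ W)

T_ss ≈ 719 K

L = 0.880 × 3.828×10²⁶ = 3.37×10²⁶ W.
Flux: S = L/(4πd²) = 3.37×10²⁶/(4π×(3.57×10¹⁰)²) = 2.10×10⁴ W m⁻².
With no redistribution each surface element balances locally: S(1−A) = σT⁴.
T = [2.10×10⁴ × 0.72 / 5.67×10⁻⁸]^(1/4) = (2.67×10¹¹)^(1/4) = 719 K.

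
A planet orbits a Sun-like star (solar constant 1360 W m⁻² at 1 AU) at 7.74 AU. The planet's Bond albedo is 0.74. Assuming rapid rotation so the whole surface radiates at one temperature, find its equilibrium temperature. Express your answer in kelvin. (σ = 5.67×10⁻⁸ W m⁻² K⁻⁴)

Flux at 7.74 AU: S = 1360/7.74² = 22.7 W m⁻².
Energy balance: absorbed = emitted ⇒ πR²·S(1−A) = 4πR²·σT_eq⁴, so T_eq⁴ = S(1−A)/(4σ).
T_eq = [22.7 × 0.26 / (4 × 5.67×10⁻⁸)]^(1/4) = (2.60×10⁷)^(1/4) = 71.4 K.

T_eq ≈ 71.4 K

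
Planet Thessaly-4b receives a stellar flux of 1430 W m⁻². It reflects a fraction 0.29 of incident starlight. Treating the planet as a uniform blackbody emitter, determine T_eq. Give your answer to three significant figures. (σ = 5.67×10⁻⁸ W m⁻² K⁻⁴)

T_eq ≈ 259 K

Energy balance: absorbed = emitted ⇒ πR²·S(1−A) = 4πR²·σT_eq⁴, so T_eq⁴ = S(1−A)/(4σ).
T_eq = [1430 × 0.71 / (4 × 5.67×10⁻⁸)]^(1/4) = (4.48×10⁹)^(1/4) = 259 K.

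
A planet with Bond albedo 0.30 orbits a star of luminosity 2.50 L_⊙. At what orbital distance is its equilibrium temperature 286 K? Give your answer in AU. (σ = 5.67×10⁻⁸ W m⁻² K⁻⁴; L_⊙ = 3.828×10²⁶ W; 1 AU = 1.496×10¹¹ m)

L = 2.50 × 3.828×10²⁶ = 9.57×10²⁶ W.
From T_eq⁴ = L(1−A)/(16πσd²): d = √[L(1−A)/(16πσT_eq⁴)].
d = √[9.57×10²⁶ × 0.70 / (16π × 5.67×10⁻⁸ × (286)⁴)] = 1.87×10¹¹ m = 1.25 AU.

d ≈ 1.25 AU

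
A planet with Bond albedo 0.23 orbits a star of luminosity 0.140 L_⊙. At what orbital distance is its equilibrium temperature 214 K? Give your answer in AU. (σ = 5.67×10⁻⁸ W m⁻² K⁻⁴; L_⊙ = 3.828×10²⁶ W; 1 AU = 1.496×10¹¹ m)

L = 0.140 × 3.828×10²⁶ = 5.36×10²⁵ W.
From T_eq⁴ = L(1−A)/(16πσd²): d = √[L(1−A)/(16πσT_eq⁴)].
d = √[5.36×10²⁵ × 0.77 / (16π × 5.67×10⁻⁸ × (214)⁴)] = 8.31×10¹⁰ m = 0.555 AU.

d ≈ 0.555 AU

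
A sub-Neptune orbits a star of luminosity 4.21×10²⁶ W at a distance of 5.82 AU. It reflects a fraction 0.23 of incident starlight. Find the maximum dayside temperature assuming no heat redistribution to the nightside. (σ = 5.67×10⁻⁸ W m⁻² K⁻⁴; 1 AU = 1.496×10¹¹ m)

d = 5.82 AU = 8.71×10¹¹ m.
Flux: S = L/(4πd²) = 4.21×10²⁶/(4π×(8.71×10¹¹)²) = 44.2 W m⁻².
With no redistribution each surface element balances locally: S(1−A) = σT⁴.
T = [44.2 × 0.77 / 5.67×10⁻⁸]^(1/4) = (6.00×10⁸)^(1/4) = 157 K.

T_ss ≈ 157 K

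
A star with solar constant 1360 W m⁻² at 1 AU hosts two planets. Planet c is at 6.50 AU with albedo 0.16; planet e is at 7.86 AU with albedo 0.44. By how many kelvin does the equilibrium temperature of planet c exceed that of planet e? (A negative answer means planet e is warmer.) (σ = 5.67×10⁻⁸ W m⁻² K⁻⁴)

T_eq = [S₀(1−A)/(4σd²)]^(1/4), so T ∝ (1−A)^(1/4) / √d.
T₁ = [1360×0.84/(4×5.67×10⁻⁸×6.50²)]^(1/4) = 104.49 K.
T₂ = [1360×0.56/(4×5.67×10⁻⁸×7.86²)]^(1/4) = 85.86 K.

ΔT ≈ 18.6 K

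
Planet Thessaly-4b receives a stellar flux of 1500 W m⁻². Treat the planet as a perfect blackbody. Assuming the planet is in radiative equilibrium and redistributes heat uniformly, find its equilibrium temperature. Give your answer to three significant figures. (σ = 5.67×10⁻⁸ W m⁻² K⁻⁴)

Energy balance: absorbed = emitted ⇒ πR²·S(1−A) = 4πR²·σT_eq⁴, so T_eq⁴ = S(1−A)/(4σ).
T_eq = [1500 × 1.00 / (4 × 5.67×10⁻⁸)]^(1/4) = (6.61×10⁹)^(1/4) = 285 K.

T_eq ≈ 285 K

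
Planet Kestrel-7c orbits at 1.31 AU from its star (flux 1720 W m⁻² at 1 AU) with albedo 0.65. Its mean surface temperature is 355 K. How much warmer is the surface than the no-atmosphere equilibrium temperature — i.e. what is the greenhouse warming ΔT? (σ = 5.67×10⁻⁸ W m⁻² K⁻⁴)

S = 1720/1.31² = 1002 W m⁻².
T_eq = [S(1−A)/(4σ)]^(1/4) = [1002×0.35/(4×5.67×10⁻⁸)]^(1/4) = 198.3 K.
ΔT = T_surf − T_eq = 355 − 198.3.

ΔT ≈ 156.7 K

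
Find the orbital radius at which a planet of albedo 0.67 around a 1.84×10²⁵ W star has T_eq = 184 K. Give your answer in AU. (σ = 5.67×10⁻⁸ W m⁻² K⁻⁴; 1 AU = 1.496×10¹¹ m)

d ≈ 0.288 AU

From T_eq⁴ = L(1−A)/(16πσd²): d = √[L(1−A)/(16πσT_eq⁴)].
d = √[1.84×10²⁵ × 0.33 / (16π × 5.67×10⁻⁸ × (184)⁴)] = 4.31×10¹⁰ m = 0.288 AU.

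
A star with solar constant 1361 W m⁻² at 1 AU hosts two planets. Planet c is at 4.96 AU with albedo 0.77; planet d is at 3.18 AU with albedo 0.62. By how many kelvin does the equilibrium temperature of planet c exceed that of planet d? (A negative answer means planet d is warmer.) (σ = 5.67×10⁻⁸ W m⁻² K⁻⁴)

ΔT ≈ -36.0 K

T_eq = [S₀(1−A)/(4σd²)]^(1/4), so T ∝ (1−A)^(1/4) / √d.
T₁ = [1361×0.23/(4×5.67×10⁻⁸×4.96²)]^(1/4) = 86.55 K.
T₂ = [1361×0.38/(4×5.67×10⁻⁸×3.18²)]^(1/4) = 122.54 K.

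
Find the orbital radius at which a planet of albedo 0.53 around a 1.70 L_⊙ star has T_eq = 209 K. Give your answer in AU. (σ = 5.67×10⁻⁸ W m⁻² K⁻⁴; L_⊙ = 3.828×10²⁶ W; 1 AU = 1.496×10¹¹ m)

d ≈ 1.59 AU

L = 1.70 × 3.828×10²⁶ = 6.51×10²⁶ W.
From T_eq⁴ = L(1−A)/(16πσd²): d = √[L(1−A)/(16πσT_eq⁴)].
d = √[6.51×10²⁶ × 0.47 / (16π × 5.67×10⁻⁸ × (209)⁴)] = 2.37×10¹¹ m = 1.59 AU.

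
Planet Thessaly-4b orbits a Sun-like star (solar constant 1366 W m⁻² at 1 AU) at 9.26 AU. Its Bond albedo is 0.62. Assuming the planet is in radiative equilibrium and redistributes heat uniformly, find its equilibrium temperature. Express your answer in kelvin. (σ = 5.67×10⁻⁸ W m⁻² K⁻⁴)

T_eq ≈ 71.9 K

Flux at 9.26 AU: S = 1366/9.26² = 15.9 W m⁻².
Energy balance: absorbed = emitted ⇒ πR²·S(1−A) = 4πR²·σT_eq⁴, so T_eq⁴ = S(1−A)/(4σ).
T_eq = [15.9 × 0.38 / (4 × 5.67×10⁻⁸)]^(1/4) = (2.67×10⁷)^(1/4) = 71.9 K.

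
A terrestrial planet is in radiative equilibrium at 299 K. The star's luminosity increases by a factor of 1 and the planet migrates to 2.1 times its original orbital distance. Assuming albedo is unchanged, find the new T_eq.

T_eq ∝ L^(1/4) · d^(−1/2).
T′ = 299 × 1^(1/4) / 2.1^(1/2) = 206 K.

T_eq ≈ 206 K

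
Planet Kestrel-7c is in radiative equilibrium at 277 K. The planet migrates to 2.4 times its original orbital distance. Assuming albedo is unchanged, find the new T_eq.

T_eq ∝ L^(1/4) · d^(−1/2).
T′ = 277 / 2.4^(1/2) = 179 K.

T_eq ≈ 179 K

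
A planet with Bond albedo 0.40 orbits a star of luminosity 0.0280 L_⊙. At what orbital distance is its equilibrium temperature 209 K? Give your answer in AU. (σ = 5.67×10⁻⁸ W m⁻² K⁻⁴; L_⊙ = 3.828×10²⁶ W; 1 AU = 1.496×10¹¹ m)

L = 0.0280 × 3.828×10²⁶ = 1.07×10²⁵ W.
From T_eq⁴ = L(1−A)/(16πσd²): d = √[L(1−A)/(16πσT_eq⁴)].
d = √[1.07×10²⁵ × 0.60 / (16π × 5.67×10⁻⁸ × (209)⁴)] = 3.44×10¹⁰ m = 0.230 AU.

d ≈ 0.230 AU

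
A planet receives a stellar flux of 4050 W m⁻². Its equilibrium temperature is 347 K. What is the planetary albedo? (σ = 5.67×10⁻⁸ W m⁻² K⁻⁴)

A ≈ 0.19

From T_eq⁴ = S(1−A)/(4σ): 1−A = 4σT_eq⁴/S.
1−A = 4 × 5.67×10⁻⁸ × (347)⁴ / 4050 = 0.812.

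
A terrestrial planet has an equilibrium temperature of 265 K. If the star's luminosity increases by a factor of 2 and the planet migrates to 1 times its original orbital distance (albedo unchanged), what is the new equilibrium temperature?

T_eq ∝ L^(1/4) · d^(−1/2).
T′ = 265 × 2^(1/4) / 1^(1/2) = 315 K.

T_eq ≈ 315 K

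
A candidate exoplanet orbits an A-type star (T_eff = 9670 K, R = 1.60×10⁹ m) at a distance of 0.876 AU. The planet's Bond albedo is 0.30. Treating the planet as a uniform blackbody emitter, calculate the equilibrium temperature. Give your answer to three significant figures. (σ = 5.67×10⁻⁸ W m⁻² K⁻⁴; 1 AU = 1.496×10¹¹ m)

d = 0.876 AU = 1.31×10¹¹ m.
L = 4πR_⋆²σT_⋆⁴ = 4π(1.60×10⁹)² × 5.67×10⁻⁸ × (9670)⁴ = 1.59×10²⁸ W.
S = L/(4πd²) = 7.39×10⁴ W m⁻².
Energy balance: absorbed = emitted ⇒ πR²·S(1−A) = 4πR²·σT_eq⁴, so T_eq⁴ = S(1−A)/(4σ).
T_eq = [7.39×10⁴ × 0.70 / (4 × 5.67×10⁻⁸)]^(1/4) = (2.28×10¹¹)^(1/4) = 691 K.

T_eq ≈ 691 K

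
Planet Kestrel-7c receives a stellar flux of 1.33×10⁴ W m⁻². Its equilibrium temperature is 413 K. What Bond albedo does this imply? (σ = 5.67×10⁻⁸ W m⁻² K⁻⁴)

From T_eq⁴ = S(1−A)/(4σ): 1−A = 4σT_eq⁴/S.
1−A = 4 × 5.67×10⁻⁸ × (413)⁴ / 1.33×10⁴ = 0.496.

A ≈ 0.50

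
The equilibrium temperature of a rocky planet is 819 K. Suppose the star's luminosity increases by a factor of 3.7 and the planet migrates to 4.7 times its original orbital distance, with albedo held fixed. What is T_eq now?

T_eq ≈ 524 K

T_eq ∝ L^(1/4) · d^(−1/2).
T′ = 819 × 3.7^(1/4) / 4.7^(1/2) = 524 K.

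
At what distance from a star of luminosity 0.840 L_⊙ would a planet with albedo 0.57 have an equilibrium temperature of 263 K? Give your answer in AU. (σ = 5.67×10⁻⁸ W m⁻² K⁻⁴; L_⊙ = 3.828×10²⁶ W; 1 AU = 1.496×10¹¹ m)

L = 0.840 × 3.828×10²⁶ = 3.22×10²⁶ W.
From T_eq⁴ = L(1−A)/(16πσd²): d = √[L(1−A)/(16πσT_eq⁴)].
d = √[3.22×10²⁶ × 0.43 / (16π × 5.67×10⁻⁸ × (263)⁴)] = 1.01×10¹¹ m = 0.673 AU.

d ≈ 0.673 AU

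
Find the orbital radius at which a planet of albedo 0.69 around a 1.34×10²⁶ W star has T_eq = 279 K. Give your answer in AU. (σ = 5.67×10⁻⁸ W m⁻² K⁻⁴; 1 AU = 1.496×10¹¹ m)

From T_eq⁴ = L(1−A)/(16πσd²): d = √[L(1−A)/(16πσT_eq⁴)].
d = √[1.34×10²⁶ × 0.31 / (16π × 5.67×10⁻⁸ × (279)⁴)] = 4.90×10¹⁰ m = 0.328 AU.

d ≈ 0.328 AU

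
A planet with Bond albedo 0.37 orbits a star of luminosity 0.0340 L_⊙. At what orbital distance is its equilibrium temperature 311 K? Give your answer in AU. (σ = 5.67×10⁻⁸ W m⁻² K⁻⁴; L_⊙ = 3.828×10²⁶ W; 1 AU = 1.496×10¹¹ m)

L = 0.0340 × 3.828×10²⁶ = 1.30×10²⁵ W.
From T_eq⁴ = L(1−A)/(16πσd²): d = √[L(1−A)/(16πσT_eq⁴)].
d = √[1.30×10²⁵ × 0.63 / (16π × 5.67×10⁻⁸ × (311)⁴)] = 1.75×10¹⁰ m = 0.117 AU.

d ≈ 0.117 AU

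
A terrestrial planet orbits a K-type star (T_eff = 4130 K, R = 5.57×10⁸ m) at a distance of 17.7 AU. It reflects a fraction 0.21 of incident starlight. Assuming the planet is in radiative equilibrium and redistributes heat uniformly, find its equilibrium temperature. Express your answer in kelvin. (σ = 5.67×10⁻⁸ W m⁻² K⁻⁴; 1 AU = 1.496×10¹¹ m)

d = 17.7 AU = 2.65×10¹² m.
L = 4πR_⋆²σT_⋆⁴ = 4π(5.57×10⁸)² × 5.67×10⁻⁸ × (4130)⁴ = 6.43×10²⁵ W.
S = L/(4πd²) = 0.730 W m⁻².
Energy balance: absorbed = emitted ⇒ πR²·S(1−A) = 4πR²·σT_eq⁴, so T_eq⁴ = S(1−A)/(4σ).
T_eq = [0.730 × 0.79 / (4 × 5.67×10⁻⁸)]^(1/4) = (2.54×10⁶)^(1/4) = 39.9 K.

T_eq ≈ 39.9 K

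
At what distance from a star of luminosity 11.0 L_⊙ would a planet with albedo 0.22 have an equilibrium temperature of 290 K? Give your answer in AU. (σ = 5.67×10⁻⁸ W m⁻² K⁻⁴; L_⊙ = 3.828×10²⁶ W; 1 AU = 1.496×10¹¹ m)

L = 11.0 × 3.828×10²⁶ = 4.21×10²⁷ W.
From T_eq⁴ = L(1−A)/(16πσd²): d = √[L(1−A)/(16πσT_eq⁴)].
d = √[4.21×10²⁷ × 0.78 / (16π × 5.67×10⁻⁸ × (290)⁴)] = 4.04×10¹¹ m = 2.70 AU.

d ≈ 2.70 AU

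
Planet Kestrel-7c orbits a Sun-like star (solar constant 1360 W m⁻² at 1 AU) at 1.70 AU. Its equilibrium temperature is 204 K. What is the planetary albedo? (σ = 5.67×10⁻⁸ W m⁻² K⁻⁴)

A ≈ 0.17

Flux at 1.70 AU: S = 1360/1.70² = 471 W m⁻².
From T_eq⁴ = S(1−A)/(4σ): 1−A = 4σT_eq⁴/S.
1−A = 4 × 5.67×10⁻⁸ × (204)⁴ / 471 = 0.835.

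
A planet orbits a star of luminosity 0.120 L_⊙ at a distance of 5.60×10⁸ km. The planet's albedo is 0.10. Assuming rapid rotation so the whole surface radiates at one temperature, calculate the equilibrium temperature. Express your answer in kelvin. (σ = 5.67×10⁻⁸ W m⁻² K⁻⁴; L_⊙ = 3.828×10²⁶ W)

d = 5.60×10⁸ km = 5.60×10¹¹ m.
L = 0.120 × 3.828×10²⁶ = 4.59×10²⁵ W.
Flux: S = L/(4πd²) = 4.59×10²⁵/(4π×(5.60×10¹¹)²) = 11.7 W m⁻².
Energy balance: absorbed = emitted ⇒ πR²·S(1−A) = 4πR²·σT_eq⁴, so T_eq⁴ = S(1−A)/(4σ).
T_eq = [11.7 × 0.90 / (4 × 5.67×10⁻⁸)]^(1/4) = (4.63×10⁷)^(1/4) = 82.5 K.

T_eq ≈ 82.5 K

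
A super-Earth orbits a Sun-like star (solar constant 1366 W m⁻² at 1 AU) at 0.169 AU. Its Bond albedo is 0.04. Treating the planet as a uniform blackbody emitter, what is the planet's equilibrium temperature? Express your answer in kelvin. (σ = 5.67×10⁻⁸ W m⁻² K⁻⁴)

Flux at 0.169 AU: S = 1366/0.169² = 4.78×10⁴ W m⁻².
Energy balance: absorbed = emitted ⇒ πR²·S(1−A) = 4πR²·σT_eq⁴, so T_eq⁴ = S(1−A)/(4σ).
T_eq = [4.78×10⁴ × 0.96 / (4 × 5.67×10⁻⁸)]^(1/4) = (2.02×10¹¹)^(1/4) = 671 K.

T_eq ≈ 671 K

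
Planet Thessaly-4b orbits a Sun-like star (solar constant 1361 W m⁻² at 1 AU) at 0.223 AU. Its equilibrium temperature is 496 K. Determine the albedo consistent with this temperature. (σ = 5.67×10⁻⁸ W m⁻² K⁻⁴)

A ≈ 0.50

Flux at 0.223 AU: S = 1361/0.223² = 2.74×10⁴ W m⁻².
From T_eq⁴ = S(1−A)/(4σ): 1−A = 4σT_eq⁴/S.
1−A = 4 × 5.67×10⁻⁸ × (496)⁴ / 2.74×10⁴ = 0.502.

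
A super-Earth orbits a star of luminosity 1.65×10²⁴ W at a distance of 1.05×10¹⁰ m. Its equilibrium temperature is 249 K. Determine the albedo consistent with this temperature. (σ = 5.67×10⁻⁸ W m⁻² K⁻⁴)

Flux: S = L/(4πd²) = 1.65×10²⁴/(4π×(1.05×10¹⁰)²) = 1190 W m⁻².
From T_eq⁴ = S(1−A)/(4σ): 1−A = 4σT_eq⁴/S.
1−A = 4 × 5.67×10⁻⁸ × (249)⁴ / 1190 = 0.732.

A ≈ 0.27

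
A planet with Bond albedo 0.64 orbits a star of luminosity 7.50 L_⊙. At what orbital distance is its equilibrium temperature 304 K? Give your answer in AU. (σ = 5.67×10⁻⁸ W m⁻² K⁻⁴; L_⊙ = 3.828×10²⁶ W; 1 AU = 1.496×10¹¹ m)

d ≈ 1.38 AU

L = 7.50 × 3.828×10²⁶ = 2.87×10²⁷ W.
From T_eq⁴ = L(1−A)/(16πσd²): d = √[L(1−A)/(16πσT_eq⁴)].
d = √[2.87×10²⁷ × 0.36 / (16π × 5.67×10⁻⁸ × (304)⁴)] = 2.06×10¹¹ m = 1.38 AU.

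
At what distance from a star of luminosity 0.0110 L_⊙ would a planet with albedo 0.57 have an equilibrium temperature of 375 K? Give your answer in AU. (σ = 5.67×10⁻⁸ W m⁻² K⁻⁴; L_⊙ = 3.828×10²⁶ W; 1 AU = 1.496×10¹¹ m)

L = 0.0110 × 3.828×10²⁶ = 4.21×10²⁴ W.
From T_eq⁴ = L(1−A)/(16πσd²): d = √[L(1−A)/(16πσT_eq⁴)].
d = √[4.21×10²⁴ × 0.43 / (16π × 5.67×10⁻⁸ × (375)⁴)] = 5.67×10⁹ m = 0.0379 AU.

d ≈ 0.0379 AU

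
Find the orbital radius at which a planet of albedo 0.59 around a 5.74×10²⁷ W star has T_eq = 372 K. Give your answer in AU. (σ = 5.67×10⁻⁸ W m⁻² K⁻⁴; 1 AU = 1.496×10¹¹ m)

d ≈ 1.39 AU

From T_eq⁴ = L(1−A)/(16πσd²): d = √[L(1−A)/(16πσT_eq⁴)].
d = √[5.74×10²⁷ × 0.41 / (16π × 5.67×10⁻⁸ × (372)⁴)] = 2.08×10¹¹ m = 1.39 AU.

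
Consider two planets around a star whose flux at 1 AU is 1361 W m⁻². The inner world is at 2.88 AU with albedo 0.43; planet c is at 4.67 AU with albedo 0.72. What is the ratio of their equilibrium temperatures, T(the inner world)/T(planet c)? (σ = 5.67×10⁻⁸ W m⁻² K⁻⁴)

T_eq = [S₀(1−A)/(4σd²)]^(1/4), so T ∝ (1−A)^(1/4) / √d.
T₁ = [1361×0.57/(4×5.67×10⁻⁸×2.88²)]^(1/4) = 142.50 K.
T₂ = [1361×0.28/(4×5.67×10⁻⁸×4.67²)]^(1/4) = 93.69 K.

T₁/T₂ ≈ 1.521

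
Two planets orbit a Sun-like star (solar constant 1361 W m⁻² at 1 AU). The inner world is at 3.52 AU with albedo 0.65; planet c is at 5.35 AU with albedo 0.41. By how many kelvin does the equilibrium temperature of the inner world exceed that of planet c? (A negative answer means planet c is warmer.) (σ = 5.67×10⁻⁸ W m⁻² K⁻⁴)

ΔT ≈ 8.6 K

T_eq = [S₀(1−A)/(4σd²)]^(1/4), so T ∝ (1−A)^(1/4) / √d.
T₁ = [1361×0.35/(4×5.67×10⁻⁸×3.52²)]^(1/4) = 114.10 K.
T₂ = [1361×0.59/(4×5.67×10⁻⁸×5.35²)]^(1/4) = 105.46 K.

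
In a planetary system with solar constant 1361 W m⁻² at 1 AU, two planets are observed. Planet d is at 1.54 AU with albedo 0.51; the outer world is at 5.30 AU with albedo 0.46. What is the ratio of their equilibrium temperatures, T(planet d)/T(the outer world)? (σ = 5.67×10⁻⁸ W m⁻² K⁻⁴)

T_eq = [S₀(1−A)/(4σd²)]^(1/4), so T ∝ (1−A)^(1/4) / √d.
T₁ = [1361×0.49/(4×5.67×10⁻⁸×1.54²)]^(1/4) = 187.65 K.
T₂ = [1361×0.54/(4×5.67×10⁻⁸×5.30²)]^(1/4) = 103.64 K.

T₁/T₂ ≈ 1.811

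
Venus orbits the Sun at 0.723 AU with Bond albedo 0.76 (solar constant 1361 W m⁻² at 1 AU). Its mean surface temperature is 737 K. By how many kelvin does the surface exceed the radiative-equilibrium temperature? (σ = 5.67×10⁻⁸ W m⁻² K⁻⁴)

ΔT ≈ 507.9 K

S = 1361/0.723² = 2604 W m⁻².
T_eq = [S(1−A)/(4σ)]^(1/4) = [2604×0.24/(4×5.67×10⁻⁸)]^(1/4) = 229.1 K.
ΔT = T_surf − T_eq = 737 − 229.1.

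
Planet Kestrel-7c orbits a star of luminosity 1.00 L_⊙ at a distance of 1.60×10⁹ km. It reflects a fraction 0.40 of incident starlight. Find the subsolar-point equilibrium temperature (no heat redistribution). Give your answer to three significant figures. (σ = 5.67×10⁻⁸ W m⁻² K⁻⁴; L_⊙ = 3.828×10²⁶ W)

T_ss ≈ 106 K

d = 1.60×10⁹ km = 1.60×10¹² m.
L = 1.00 × 3.828×10²⁶ = 3.83×10²⁶ W.
Flux: S = L/(4πd²) = 3.83×10²⁶/(4π×(1.60×10¹²)²) = 11.9 W m⁻².
At the subsolar point the surface absorbs S(1−A) and emits σT⁴ per unit area — no factor of 4, since only the local patch is in balance.
T = [11.9 × 0.60 / 5.67×10⁻⁸]^(1/4) = (1.26×10⁸)^(1/4) = 106 K.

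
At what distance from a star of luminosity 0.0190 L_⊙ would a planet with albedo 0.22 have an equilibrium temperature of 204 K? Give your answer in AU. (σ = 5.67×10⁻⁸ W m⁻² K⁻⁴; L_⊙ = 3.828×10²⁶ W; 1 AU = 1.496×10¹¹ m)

d ≈ 0.227 AU

L = 0.0190 × 3.828×10²⁶ = 7.27×10²⁴ W.
From T_eq⁴ = L(1−A)/(16πσd²): d = √[L(1−A)/(16πσT_eq⁴)].
d = √[7.27×10²⁴ × 0.78 / (16π × 5.67×10⁻⁸ × (204)⁴)] = 3.39×10¹⁰ m = 0.227 AU.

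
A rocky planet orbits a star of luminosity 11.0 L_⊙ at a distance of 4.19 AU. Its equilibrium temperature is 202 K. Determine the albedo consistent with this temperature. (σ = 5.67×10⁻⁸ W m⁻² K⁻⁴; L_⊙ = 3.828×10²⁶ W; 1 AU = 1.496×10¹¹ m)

A ≈ 0.56

d = 4.19 AU = 6.27×10¹¹ m.
L = 11.0 × 3.828×10²⁶ = 4.21×10²⁷ W.
Flux: S = L/(4πd²) = 4.21×10²⁷/(4π×(6.27×10¹¹)²) = 853 W m⁻².
From T_eq⁴ = S(1−A)/(4σ): 1−A = 4σT_eq⁴/S.
1−A = 4 × 5.67×10⁻⁸ × (202)⁴ / 853 = 0.443.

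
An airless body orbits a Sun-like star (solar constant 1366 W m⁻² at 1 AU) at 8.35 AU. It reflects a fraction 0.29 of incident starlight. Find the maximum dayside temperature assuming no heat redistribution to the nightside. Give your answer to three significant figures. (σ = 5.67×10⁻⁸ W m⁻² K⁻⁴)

T_ss ≈ 125 K

Flux at 8.35 AU: S = 1366/8.35² = 19.6 W m⁻².
With no redistribution each surface element balances locally: S(1−A) = σT⁴.
T = [19.6 × 0.71 / 5.67×10⁻⁸]^(1/4) = (2.45×10⁸)^(1/4) = 125 K.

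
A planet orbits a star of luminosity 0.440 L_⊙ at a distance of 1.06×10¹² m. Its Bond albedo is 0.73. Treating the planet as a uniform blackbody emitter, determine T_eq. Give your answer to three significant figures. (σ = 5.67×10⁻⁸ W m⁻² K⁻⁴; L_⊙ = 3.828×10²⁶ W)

L = 0.440 × 3.828×10²⁶ = 1.68×10²⁶ W.
Flux: S = L/(4πd²) = 1.68×10²⁶/(4π×(1.06×10¹²)²) = 11.9 W m⁻².
Energy balance: absorbed = emitted ⇒ πR²·S(1−A) = 4πR²·σT_eq⁴, so T_eq⁴ = S(1−A)/(4σ).
T_eq = [11.9 × 0.27 / (4 × 5.67×10⁻⁸)]^(1/4) = (1.42×10⁷)^(1/4) = 61.4 K.

T_eq ≈ 61.4 K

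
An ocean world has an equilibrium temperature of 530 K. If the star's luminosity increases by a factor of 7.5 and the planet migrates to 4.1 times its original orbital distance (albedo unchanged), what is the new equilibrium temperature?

T_eq ∝ L^(1/4) · d^(−1/2).
T′ = 530 × 7.5^(1/4) / 4.1^(1/2) = 433 K.

T_eq ≈ 433 K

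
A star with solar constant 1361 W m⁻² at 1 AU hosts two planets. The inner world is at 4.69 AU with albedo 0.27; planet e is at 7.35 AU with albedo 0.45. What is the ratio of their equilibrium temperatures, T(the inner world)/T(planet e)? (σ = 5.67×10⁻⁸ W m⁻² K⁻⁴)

T₁/T₂ ≈ 1.344

T_eq = [S₀(1−A)/(4σd²)]^(1/4), so T ∝ (1−A)^(1/4) / √d.
T₁ = [1361×0.73/(4×5.67×10⁻⁸×4.69²)]^(1/4) = 118.79 K.
T₂ = [1361×0.55/(4×5.67×10⁻⁸×7.35²)]^(1/4) = 88.41 K.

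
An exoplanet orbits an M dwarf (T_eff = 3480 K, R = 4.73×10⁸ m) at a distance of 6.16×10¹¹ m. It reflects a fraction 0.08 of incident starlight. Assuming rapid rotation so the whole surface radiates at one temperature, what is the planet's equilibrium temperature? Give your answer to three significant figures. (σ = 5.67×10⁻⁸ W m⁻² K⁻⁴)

L = 4πR_⋆²σT_⋆⁴ = 4π(4.73×10⁸)² × 5.67×10⁻⁸ × (3480)⁴ = 2.34×10²⁵ W.
S = L/(4πd²) = 4.90 W m⁻².
Energy balance: absorbed = emitted ⇒ πR²·S(1−A) = 4πR²·σT_eq⁴, so T_eq⁴ = S(1−A)/(4σ).
T_eq = [4.90 × 0.92 / (4 × 5.67×10⁻⁸)]^(1/4) = (1.99×10⁷)^(1/4) = 66.8 K.

T_eq ≈ 66.8 K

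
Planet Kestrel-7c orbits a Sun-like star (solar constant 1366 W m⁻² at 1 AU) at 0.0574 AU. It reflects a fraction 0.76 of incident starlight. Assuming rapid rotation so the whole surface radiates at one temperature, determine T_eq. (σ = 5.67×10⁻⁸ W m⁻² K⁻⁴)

T_eq ≈ 814 K

Flux at 0.0574 AU: S = 1366/0.0574² = 4.15×10⁵ W m⁻².
Energy balance: absorbed = emitted ⇒ πR²·S(1−A) = 4πR²·σT_eq⁴, so T_eq⁴ = S(1−A)/(4σ).
T_eq = [4.15×10⁵ × 0.24 / (4 × 5.67×10⁻⁸)]^(1/4) = (4.39×10¹¹)^(1/4) = 814 K.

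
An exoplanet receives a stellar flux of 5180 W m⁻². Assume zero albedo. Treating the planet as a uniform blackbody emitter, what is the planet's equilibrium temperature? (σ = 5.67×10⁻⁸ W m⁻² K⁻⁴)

T_eq ≈ 389 K

Energy balance: absorbed = emitted ⇒ πR²·S(1−A) = 4πR²·σT_eq⁴, so T_eq⁴ = S(1−A)/(4σ).
T_eq = [5180 × 1.00 / (4 × 5.67×10⁻⁸)]^(1/4) = (2.28×10¹⁰)^(1/4) = 389 K.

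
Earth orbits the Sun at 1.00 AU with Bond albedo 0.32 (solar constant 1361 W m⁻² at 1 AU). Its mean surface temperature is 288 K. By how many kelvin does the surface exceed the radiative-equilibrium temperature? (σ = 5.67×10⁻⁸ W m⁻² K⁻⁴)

ΔT ≈ 35.3 K

S = 1361/1.00² = 1361 W m⁻².
T_eq = [S(1−A)/(4σ)]^(1/4) = [1361×0.68/(4×5.67×10⁻⁸)]^(1/4) = 252.7 K.
ΔT = T_surf − T_eq = 288 − 252.7.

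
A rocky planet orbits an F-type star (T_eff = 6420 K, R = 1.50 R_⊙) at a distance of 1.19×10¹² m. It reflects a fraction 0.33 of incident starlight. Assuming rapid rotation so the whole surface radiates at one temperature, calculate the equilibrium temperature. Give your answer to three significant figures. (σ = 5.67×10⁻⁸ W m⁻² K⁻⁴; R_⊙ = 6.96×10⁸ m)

T_eq ≈ 122 K

R_⋆ = 1.50 × 6.96×10⁸ = 1.04×10⁹ m.
L = 4πR_⋆²σT_⋆⁴ = 4π(1.04×10⁹)² × 5.67×10⁻⁸ × (6420)⁴ = 1.32×10²⁷ W.
S = L/(4πd²) = 74.1 W m⁻².
Energy balance: absorbed = emitted ⇒ πR²·S(1−A) = 4πR²·σT_eq⁴, so T_eq⁴ = S(1−A)/(4σ).
T_eq = [74.1 × 0.67 / (4 × 5.67×10⁻⁸)]^(1/4) = (2.19×10⁸)^(1/4) = 122 K.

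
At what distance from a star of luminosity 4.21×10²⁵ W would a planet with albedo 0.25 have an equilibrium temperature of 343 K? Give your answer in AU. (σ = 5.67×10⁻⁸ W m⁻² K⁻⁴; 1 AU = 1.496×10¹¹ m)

d ≈ 0.189 AU

From T_eq⁴ = L(1−A)/(16πσd²): d = √[L(1−A)/(16πσT_eq⁴)].
d = √[4.21×10²⁵ × 0.75 / (16π × 5.67×10⁻⁸ × (343)⁴)] = 2.83×10¹⁰ m = 0.189 AU.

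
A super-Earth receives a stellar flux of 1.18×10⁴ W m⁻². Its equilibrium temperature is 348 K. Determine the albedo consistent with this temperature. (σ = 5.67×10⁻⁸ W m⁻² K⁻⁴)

From T_eq⁴ = S(1−A)/(4σ): 1−A = 4σT_eq⁴/S.
1−A = 4 × 5.67×10⁻⁸ × (348)⁴ / 1.18×10⁴ = 0.282.

A ≈ 0.72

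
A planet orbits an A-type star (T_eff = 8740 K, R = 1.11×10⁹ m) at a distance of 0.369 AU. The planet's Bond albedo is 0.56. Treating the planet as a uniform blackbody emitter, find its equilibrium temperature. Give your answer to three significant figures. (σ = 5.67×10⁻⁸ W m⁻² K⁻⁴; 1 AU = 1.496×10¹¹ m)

T_eq ≈ 714 K

d = 0.369 AU = 5.52×10¹⁰ m.
L = 4πR_⋆²σT_⋆⁴ = 4π(1.11×10⁹)² × 5.67×10⁻⁸ × (8740)⁴ = 5.12×10²⁷ W.
S = L/(4πd²) = 1.34×10⁵ W m⁻².
Energy balance: absorbed = emitted ⇒ πR²·S(1−A) = 4πR²·σT_eq⁴, so T_eq⁴ = S(1−A)/(4σ).
T_eq = [1.34×10⁵ × 0.44 / (4 × 5.67×10⁻⁸)]^(1/4) = (2.60×10¹¹)^(1/4) = 714 K.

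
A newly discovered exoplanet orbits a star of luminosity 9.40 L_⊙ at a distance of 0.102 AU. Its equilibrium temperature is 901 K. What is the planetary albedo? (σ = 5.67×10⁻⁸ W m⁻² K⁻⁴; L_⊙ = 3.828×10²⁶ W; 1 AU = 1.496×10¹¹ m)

A ≈ 0.88

d = 0.102 AU = 1.53×10¹⁰ m.
L = 9.40 × 3.828×10²⁶ = 3.60×10²⁷ W.
Flux: S = L/(4πd²) = 3.60×10²⁷/(4π×(1.53×10¹⁰)²) = 1.23×10⁶ W m⁻².
From T_eq⁴ = S(1−A)/(4σ): 1−A = 4σT_eq⁴/S.
1−A = 4 × 5.67×10⁻⁸ × (901)⁴ / 1.23×10⁶ = 0.122.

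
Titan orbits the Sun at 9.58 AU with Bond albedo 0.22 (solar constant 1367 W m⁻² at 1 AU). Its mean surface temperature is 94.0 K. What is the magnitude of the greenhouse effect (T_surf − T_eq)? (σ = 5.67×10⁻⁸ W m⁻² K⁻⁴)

ΔT ≈ 9.4 K

S = 1367/9.58² = 14.89 W m⁻².
T_eq = [S(1−A)/(4σ)]^(1/4) = [14.89×0.78/(4×5.67×10⁻⁸)]^(1/4) = 84.6 K.
ΔT = T_surf − T_eq = 94 − 84.6.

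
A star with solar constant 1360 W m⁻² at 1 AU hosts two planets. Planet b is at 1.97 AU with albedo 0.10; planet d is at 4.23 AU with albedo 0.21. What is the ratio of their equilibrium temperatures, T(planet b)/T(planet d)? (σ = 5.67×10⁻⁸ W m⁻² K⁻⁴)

T₁/T₂ ≈ 1.514

T_eq = [S₀(1−A)/(4σd²)]^(1/4), so T ∝ (1−A)^(1/4) / √d.
T₁ = [1360×0.90/(4×5.67×10⁻⁸×1.97²)]^(1/4) = 193.11 K.
T₂ = [1360×0.79/(4×5.67×10⁻⁸×4.23²)]^(1/4) = 127.56 K.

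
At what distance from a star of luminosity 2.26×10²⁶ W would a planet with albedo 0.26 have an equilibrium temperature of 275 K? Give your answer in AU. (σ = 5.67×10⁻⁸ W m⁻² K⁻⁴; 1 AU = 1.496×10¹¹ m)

From T_eq⁴ = L(1−A)/(16πσd²): d = √[L(1−A)/(16πσT_eq⁴)].
d = √[2.26×10²⁶ × 0.74 / (16π × 5.67×10⁻⁸ × (275)⁴)] = 1.01×10¹¹ m = 0.677 AU.

d ≈ 0.677 AU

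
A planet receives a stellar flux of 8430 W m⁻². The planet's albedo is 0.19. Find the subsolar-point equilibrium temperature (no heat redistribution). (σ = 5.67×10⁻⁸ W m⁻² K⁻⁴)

At the subsolar point the surface absorbs S(1−A) and emits σT⁴ per unit area — no factor of 4, since only the local patch is in balance.
T = [8430 × 0.81 / 5.67×10⁻⁸]^(1/4) = (1.20×10¹¹)^(1/4) = 589 K.

T_ss ≈ 589 K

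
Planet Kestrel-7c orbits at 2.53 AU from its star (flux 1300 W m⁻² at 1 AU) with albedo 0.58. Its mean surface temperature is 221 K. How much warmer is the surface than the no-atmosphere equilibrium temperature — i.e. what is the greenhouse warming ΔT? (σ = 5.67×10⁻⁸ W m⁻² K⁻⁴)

S = 1300/2.53² = 203.1 W m⁻².
T_eq = [S(1−A)/(4σ)]^(1/4) = [203.1×0.42/(4×5.67×10⁻⁸)]^(1/4) = 139.3 K.
ΔT = T_surf − T_eq = 221 − 139.3.

ΔT ≈ 81.7 K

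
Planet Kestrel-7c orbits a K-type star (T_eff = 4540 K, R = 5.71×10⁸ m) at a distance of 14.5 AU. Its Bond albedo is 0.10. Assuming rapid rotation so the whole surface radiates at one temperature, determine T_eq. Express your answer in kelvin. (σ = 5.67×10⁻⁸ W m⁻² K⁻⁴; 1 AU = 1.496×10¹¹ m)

d = 14.5 AU = 2.17×10¹² m.
L = 4πR_⋆²σT_⋆⁴ = 4π(5.71×10⁸)² × 5.67×10⁻⁸ × (4540)⁴ = 9.87×10²⁵ W.
S = L/(4πd²) = 1.67 W m⁻².
Energy balance: absorbed = emitted ⇒ πR²·S(1−A) = 4πR²·σT_eq⁴, so T_eq⁴ = S(1−A)/(4σ).
T_eq = [1.67 × 0.90 / (4 × 5.67×10⁻⁸)]^(1/4) = (6.62×10⁶)^(1/4) = 50.7 K.

T_eq ≈ 50.7 K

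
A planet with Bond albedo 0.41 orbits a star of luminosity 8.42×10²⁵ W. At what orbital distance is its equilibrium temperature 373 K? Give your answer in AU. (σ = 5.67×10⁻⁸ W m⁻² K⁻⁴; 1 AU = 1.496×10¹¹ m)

d ≈ 0.201 AU

From T_eq⁴ = L(1−A)/(16πσd²): d = √[L(1−A)/(16πσT_eq⁴)].
d = √[8.42×10²⁵ × 0.59 / (16π × 5.67×10⁻⁸ × (373)⁴)] = 3.00×10¹⁰ m = 0.201 AU.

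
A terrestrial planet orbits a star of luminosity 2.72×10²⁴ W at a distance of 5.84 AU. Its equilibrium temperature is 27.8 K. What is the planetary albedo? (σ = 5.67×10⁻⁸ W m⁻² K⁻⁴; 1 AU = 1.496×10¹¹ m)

d = 5.84 AU = 8.74×10¹¹ m.
Flux: S = L/(4πd²) = 2.72×10²⁴/(4π×(8.74×10¹¹)²) = 0.284 W m⁻².
From T_eq⁴ = S(1−A)/(4σ): 1−A = 4σT_eq⁴/S.
1−A = 4 × 5.67×10⁻⁸ × (27.8)⁴ / 0.284 = 0.478.

A ≈ 0.52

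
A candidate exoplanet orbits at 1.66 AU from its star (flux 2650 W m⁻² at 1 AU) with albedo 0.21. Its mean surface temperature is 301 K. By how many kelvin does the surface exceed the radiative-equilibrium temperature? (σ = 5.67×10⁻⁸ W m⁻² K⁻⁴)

ΔT ≈ 60.4 K

S = 2650/1.66² = 961.7 W m⁻².
T_eq = [S(1−A)/(4σ)]^(1/4) = [961.7×0.79/(4×5.67×10⁻⁸)]^(1/4) = 240.6 K.
ΔT = T_surf − T_eq = 301 − 240.6.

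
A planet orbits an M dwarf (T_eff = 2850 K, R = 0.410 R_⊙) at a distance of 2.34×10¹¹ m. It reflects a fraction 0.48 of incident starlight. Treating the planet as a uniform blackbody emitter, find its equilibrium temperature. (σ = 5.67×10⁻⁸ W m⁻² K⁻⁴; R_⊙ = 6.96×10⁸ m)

R_⋆ = 0.410 × 6.96×10⁸ = 2.85×10⁸ m.
L = 4πR_⋆²σT_⋆⁴ = 4π(2.85×10⁸)² × 5.67×10⁻⁸ × (2850)⁴ = 3.83×10²⁴ W.
S = L/(4πd²) = 5.56 W m⁻².
Energy balance: absorbed = emitted ⇒ πR²·S(1−A) = 4πR²·σT_eq⁴, so T_eq⁴ = S(1−A)/(4σ).
T_eq = [5.56 × 0.52 / (4 × 5.67×10⁻⁸)]^(1/4) = (1.28×10⁷)^(1/4) = 59.8 K.

T_eq ≈ 59.8 K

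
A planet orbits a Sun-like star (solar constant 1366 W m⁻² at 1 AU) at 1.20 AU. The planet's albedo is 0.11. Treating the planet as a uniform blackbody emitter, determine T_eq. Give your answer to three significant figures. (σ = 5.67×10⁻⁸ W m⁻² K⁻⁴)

T_eq ≈ 247 K

Flux at 1.20 AU: S = 1366/1.20² = 949 W m⁻².
Energy balance: absorbed = emitted ⇒ πR²·S(1−A) = 4πR²·σT_eq⁴, so T_eq⁴ = S(1−A)/(4σ).
T_eq = [949 × 0.89 / (4 × 5.67×10⁻⁸)]^(1/4) = (3.72×10⁹)^(1/4) = 247 K.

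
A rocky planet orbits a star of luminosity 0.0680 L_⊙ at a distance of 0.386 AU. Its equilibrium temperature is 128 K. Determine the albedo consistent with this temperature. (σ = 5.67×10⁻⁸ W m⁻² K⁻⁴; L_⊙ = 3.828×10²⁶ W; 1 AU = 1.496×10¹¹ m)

d = 0.386 AU = 5.77×10¹⁰ m.
L = 0.0680 × 3.828×10²⁶ = 2.60×10²⁵ W.
Flux: S = L/(4πd²) = 2.60×10²⁵/(4π×(5.77×10¹⁰)²) = 621 W m⁻².
From T_eq⁴ = S(1−A)/(4σ): 1−A = 4σT_eq⁴/S.
1−A = 4 × 5.67×10⁻⁸ × (128)⁴ / 621 = 0.098.

A ≈ 0.90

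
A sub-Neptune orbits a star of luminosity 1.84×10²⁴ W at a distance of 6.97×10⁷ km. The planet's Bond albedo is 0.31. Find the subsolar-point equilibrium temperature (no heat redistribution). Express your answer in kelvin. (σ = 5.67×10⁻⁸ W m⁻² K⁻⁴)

d = 6.97×10⁷ km = 6.97×10¹⁰ m.
Flux: S = L/(4πd²) = 1.84×10²⁴/(4π×(6.97×10¹⁰)²) = 30.1 W m⁻².
At the subsolar point the surface absorbs S(1−A) and emits σT⁴ per unit area — no factor of 4, since only the local patch is in balance.
T = [30.1 × 0.69 / 5.67×10⁻⁸]^(1/4) = (3.67×10⁸)^(1/4) = 138 K.

T_ss ≈ 138 K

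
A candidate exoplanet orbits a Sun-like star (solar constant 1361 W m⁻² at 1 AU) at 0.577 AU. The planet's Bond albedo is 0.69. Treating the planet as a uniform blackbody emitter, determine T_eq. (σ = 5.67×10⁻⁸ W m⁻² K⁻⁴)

T_eq ≈ 273 K

Flux at 0.577 AU: S = 1361/0.577² = 4090 W m⁻².
Energy balance: absorbed = emitted ⇒ πR²·S(1−A) = 4πR²·σT_eq⁴, so T_eq⁴ = S(1−A)/(4σ).
T_eq = [4090 × 0.31 / (4 × 5.67×10⁻⁸)]^(1/4) = (5.59×10⁹)^(1/4) = 273 K.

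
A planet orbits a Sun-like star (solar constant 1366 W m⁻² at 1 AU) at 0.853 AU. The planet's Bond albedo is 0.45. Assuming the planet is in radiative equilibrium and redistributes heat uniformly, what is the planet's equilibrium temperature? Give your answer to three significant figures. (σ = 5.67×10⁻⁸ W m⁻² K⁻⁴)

Flux at 0.853 AU: S = 1366/0.853² = 1880 W m⁻².
Energy balance: absorbed = emitted ⇒ πR²·S(1−A) = 4πR²·σT_eq⁴, so T_eq⁴ = S(1−A)/(4σ).
T_eq = [1880 × 0.55 / (4 × 5.67×10⁻⁸)]^(1/4) = (4.55×10⁹)^(1/4) = 260 K.

T_eq ≈ 260 K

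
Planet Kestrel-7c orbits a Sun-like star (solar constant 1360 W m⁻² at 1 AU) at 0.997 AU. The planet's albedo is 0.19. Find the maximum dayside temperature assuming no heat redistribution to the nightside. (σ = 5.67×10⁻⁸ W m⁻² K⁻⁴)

T_ss ≈ 374 K

Flux at 0.997 AU: S = 1360/0.997² = 1370 W m⁻².
With no redistribution each surface element balances locally: S(1−A) = σT⁴.
T = [1370 × 0.81 / 5.67×10⁻⁸]^(1/4) = (1.95×10¹⁰)^(1/4) = 374 K.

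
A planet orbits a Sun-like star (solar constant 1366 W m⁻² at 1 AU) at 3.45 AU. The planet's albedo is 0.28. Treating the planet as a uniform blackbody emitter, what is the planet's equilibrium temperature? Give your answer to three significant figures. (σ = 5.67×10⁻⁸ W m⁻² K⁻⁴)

T_eq ≈ 138 K

Flux at 3.45 AU: S = 1366/3.45² = 115 W m⁻².
Energy balance: absorbed = emitted ⇒ πR²·S(1−A) = 4πR²·σT_eq⁴, so T_eq⁴ = S(1−A)/(4σ).
T_eq = [115 × 0.72 / (4 × 5.67×10⁻⁸)]^(1/4) = (3.64×10⁸)^(1/4) = 138 K.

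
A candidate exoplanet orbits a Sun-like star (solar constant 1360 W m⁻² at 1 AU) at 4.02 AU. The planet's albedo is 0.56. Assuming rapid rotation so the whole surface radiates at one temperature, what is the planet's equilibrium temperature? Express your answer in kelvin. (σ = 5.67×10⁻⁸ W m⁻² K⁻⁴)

T_eq ≈ 113 K

Flux at 4.02 AU: S = 1360/4.02² = 84.2 W m⁻².
Energy balance: absorbed = emitted ⇒ πR²·S(1−A) = 4πR²·σT_eq⁴, so T_eq⁴ = S(1−A)/(4σ).
T_eq = [84.2 × 0.44 / (4 × 5.67×10⁻⁸)]^(1/4) = (1.63×10⁸)^(1/4) = 113 K.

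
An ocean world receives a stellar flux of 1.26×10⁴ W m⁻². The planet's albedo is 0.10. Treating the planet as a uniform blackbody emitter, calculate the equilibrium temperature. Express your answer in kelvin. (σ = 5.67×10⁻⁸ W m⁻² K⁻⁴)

Energy balance: absorbed = emitted ⇒ πR²·S(1−A) = 4πR²·σT_eq⁴, so T_eq⁴ = S(1−A)/(4σ).
T_eq = [1.26×10⁴ × 0.90 / (4 × 5.67×10⁻⁸)]^(1/4) = (5.00×10¹⁰)^(1/4) = 473 K.

T_eq ≈ 473 K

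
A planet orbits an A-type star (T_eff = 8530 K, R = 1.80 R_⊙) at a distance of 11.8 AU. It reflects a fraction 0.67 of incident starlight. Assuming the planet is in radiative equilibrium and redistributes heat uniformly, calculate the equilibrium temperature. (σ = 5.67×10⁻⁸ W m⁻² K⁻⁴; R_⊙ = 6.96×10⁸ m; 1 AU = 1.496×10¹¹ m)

T_eq ≈ 122 K

R_⋆ = 1.80 × 6.96×10⁸ = 1.25×10⁹ m.
d = 11.8 AU = 1.77×10¹² m.
L = 4πR_⋆²σT_⋆⁴ = 4π(1.25×10⁹)² × 5.67×10⁻⁸ × (8530)⁴ = 5.92×10²⁷ W.
S = L/(4πd²) = 151 W m⁻².
Energy balance: absorbed = emitted ⇒ πR²·S(1−A) = 4πR²·σT_eq⁴, so T_eq⁴ = S(1−A)/(4σ).
T_eq = [151 × 0.33 / (4 × 5.67×10⁻⁸)]^(1/4) = (2.20×10⁸)^(1/4) = 122 K.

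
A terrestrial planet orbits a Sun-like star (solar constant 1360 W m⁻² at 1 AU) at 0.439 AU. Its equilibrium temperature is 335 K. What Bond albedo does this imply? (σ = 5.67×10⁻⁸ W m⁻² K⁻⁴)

A ≈ 0.60

Flux at 0.439 AU: S = 1360/0.439² = 7060 W m⁻².
From T_eq⁴ = S(1−A)/(4σ): 1−A = 4σT_eq⁴/S.
1−A = 4 × 5.67×10⁻⁸ × (335)⁴ / 7060 = 0.405.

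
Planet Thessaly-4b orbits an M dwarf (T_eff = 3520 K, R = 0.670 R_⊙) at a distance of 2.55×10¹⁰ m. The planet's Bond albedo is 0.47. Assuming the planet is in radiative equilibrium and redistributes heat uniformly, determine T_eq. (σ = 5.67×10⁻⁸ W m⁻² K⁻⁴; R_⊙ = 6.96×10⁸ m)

T_eq ≈ 287 K

R_⋆ = 0.670 × 6.96×10⁸ = 4.66×10⁸ m.
L = 4πR_⋆²σT_⋆⁴ = 4π(4.66×10⁸)² × 5.67×10⁻⁸ × (3520)⁴ = 2.38×10²⁵ W.
S = L/(4πd²) = 2910 W m⁻².
Energy balance: absorbed = emitted ⇒ πR²·S(1−A) = 4πR²·σT_eq⁴, so T_eq⁴ = S(1−A)/(4σ).
T_eq = [2910 × 0.53 / (4 × 5.67×10⁻⁸)]^(1/4) = (6.80×10⁹)^(1/4) = 287 K.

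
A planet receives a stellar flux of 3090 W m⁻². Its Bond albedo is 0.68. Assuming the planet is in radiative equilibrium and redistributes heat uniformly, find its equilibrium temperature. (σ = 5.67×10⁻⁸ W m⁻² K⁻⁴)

Energy balance: absorbed = emitted ⇒ πR²·S(1−A) = 4πR²·σT_eq⁴, so T_eq⁴ = S(1−A)/(4σ).
T_eq = [3090 × 0.32 / (4 × 5.67×10⁻⁸)]^(1/4) = (4.36×10⁹)^(1/4) = 257 K.

T_eq ≈ 257 K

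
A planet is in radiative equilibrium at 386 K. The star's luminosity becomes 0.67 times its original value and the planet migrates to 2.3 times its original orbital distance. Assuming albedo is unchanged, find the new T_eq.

T_eq ∝ L^(1/4) · d^(−1/2).
T′ = 386 × 0.67^(1/4) / 2.3^(1/2) = 230 K.

T_eq ≈ 230 K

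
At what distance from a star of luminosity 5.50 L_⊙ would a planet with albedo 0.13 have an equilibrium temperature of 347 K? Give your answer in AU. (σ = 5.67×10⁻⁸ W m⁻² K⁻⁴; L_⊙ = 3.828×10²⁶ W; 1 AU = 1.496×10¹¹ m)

d ≈ 1.41 AU

L = 5.50 × 3.828×10²⁶ = 2.11×10²⁷ W.
From T_eq⁴ = L(1−A)/(16πσd²): d = √[L(1−A)/(16πσT_eq⁴)].
d = √[2.11×10²⁷ × 0.87 / (16π × 5.67×10⁻⁸ × (347)⁴)] = 2.11×10¹¹ m = 1.41 AU.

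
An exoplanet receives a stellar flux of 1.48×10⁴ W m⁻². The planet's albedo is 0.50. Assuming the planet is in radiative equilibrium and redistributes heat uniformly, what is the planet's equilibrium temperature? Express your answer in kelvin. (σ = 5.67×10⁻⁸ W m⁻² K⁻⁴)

Energy balance: absorbed = emitted ⇒ πR²·S(1−A) = 4πR²·σT_eq⁴, so T_eq⁴ = S(1−A)/(4σ).
T_eq = [1.48×10⁴ × 0.50 / (4 × 5.67×10⁻⁸)]^(1/4) = (3.26×10¹⁰)^(1/4) = 425 K.

T_eq ≈ 425 K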